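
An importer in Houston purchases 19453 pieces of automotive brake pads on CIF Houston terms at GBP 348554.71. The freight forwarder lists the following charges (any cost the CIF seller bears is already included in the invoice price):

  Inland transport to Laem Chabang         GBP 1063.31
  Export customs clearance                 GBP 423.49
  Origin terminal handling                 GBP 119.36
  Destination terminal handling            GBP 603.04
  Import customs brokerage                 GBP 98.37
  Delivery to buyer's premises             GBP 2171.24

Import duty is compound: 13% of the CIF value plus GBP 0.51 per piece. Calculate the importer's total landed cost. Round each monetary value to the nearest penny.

CIF: the seller pays costs through ocean freight and marine insurance to the destination port.
Already in the invoice (seller's account under CIF): inland to port, export clearance, origin terminal — exclude.
The CIF price already equals the CIF value: 348554.71
Ad valorem component: 348554.71 × 13% = 45312.11
Specific component: 19453 × 0.51 = 9921.03
Import duty = 45312.11 + 9921.03 = 55233.14
Buyer bears: destination terminal 603.04 + brokerage 98.37 + delivery 2171.24 + duty 55233.14 = 58105.79
Landed cost = invoice 348554.71 + 58105.79 = 406660.50

Total landed cost: GBP 406660.50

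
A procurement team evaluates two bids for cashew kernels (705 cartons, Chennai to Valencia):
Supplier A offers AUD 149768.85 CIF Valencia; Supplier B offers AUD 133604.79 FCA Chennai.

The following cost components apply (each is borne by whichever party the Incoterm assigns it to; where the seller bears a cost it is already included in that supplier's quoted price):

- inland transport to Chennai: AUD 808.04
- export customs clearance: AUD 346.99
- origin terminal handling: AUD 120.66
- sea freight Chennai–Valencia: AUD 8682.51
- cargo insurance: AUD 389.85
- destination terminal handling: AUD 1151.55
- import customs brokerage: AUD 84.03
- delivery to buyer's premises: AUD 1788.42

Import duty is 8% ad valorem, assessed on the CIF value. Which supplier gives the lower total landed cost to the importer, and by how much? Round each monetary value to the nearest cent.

Supplier B is cheaper by AUD 7528.73

Supplier A (CIF):
The CIF price already equals the CIF value: 149768.85
Import duty = 149768.85 × 8% = 11981.51
Buyer bears (A): 1151.55 + 84.03 + 1788.42 = 3024.00
Landed cost (A) = invoice 149768.85 + 3024.00 + duty 11981.51 = 164774.36
Supplier B (FCA):
CIF value = FCA price + origin terminal + freight + insurance = 133604.79 + 120.66 + 8682.51 + 389.85 = 142797.81
Import duty = 142797.81 × 8% = 11423.82
Buyer bears (B): 120.66 + 8682.51 + 389.85 + 1151.55 + 84.03 + 1788.42 = 12217.02
Landed cost (B) = invoice 133604.79 + 12217.02 + duty 11423.82 = 157245.63
Difference = |164774.36 − 157245.63| = 7528.73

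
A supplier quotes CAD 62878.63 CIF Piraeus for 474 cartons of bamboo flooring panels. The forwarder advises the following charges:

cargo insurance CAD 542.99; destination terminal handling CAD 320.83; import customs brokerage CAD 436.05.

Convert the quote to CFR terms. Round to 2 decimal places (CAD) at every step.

CFR price: CAD 62335.64

Not relevant to the conversion: brokerage, destination terminal — on the buyer under both terms; not part of either seller's price.
From CIF to CFR, the seller no longer bears: insurance.
CFR price = 62878.63 − 542.99 = 62335.64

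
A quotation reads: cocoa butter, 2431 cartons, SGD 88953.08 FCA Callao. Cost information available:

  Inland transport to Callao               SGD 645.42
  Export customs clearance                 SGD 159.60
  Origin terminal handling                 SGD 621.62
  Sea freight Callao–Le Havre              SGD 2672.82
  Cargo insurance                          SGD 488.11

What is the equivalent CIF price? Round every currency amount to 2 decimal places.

Not relevant to the conversion: inland to port, export clearance — on the seller under both FCA and CIF; already in the FCA price and stays in the CIF price.
From FCA to CIF, the seller additionally bears: origin terminal, freight, insurance.
CIF price = 88953.08 + 621.62 + 2672.82 + 488.11 = 92735.63

CIF price: SGD 92735.63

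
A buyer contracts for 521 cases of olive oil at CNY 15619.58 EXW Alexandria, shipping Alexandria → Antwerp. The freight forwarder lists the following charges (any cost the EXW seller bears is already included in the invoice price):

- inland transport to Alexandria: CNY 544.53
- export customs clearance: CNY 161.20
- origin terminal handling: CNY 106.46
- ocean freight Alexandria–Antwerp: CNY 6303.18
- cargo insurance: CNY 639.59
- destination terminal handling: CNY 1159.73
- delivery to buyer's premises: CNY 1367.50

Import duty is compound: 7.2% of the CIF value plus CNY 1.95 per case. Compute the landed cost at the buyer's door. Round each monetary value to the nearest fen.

Total landed cost: CNY 28600.69

EXW: the seller makes goods available at their premises; the buyer bears all onward costs.
CIF value = EXW price + inland to port + export clearance + origin terminal + freight + insurance = 15619.58 + 544.53 + 161.20 + 106.46 + 6303.18 + 639.59 = 23374.54
Ad valorem component: 23374.54 × 7.2% = 1682.97
Specific component: 521 × 1.95 = 1015.95
Import duty = 1682.97 + 1015.95 = 2698.92
Buyer bears: inland to port 544.53 + export clearance 161.20 + origin terminal 106.46 + freight 6303.18 + insurance 639.59 + destination terminal 1159.73 + delivery 1367.50 + duty 2698.92 = 12981.11
Landed cost = invoice 15619.58 + 12981.11 = 28600.69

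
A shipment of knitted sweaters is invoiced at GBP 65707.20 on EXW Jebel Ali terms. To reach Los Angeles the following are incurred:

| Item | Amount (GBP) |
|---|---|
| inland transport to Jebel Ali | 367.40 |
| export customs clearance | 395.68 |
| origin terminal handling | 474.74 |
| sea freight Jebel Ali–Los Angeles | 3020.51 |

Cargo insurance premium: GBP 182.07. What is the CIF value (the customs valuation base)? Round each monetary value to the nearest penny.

CIF = EXW price + pre-shipment costs + freight + insurance
CIF = 65707.20 + 367.40 + 395.68 + 474.74 + 3020.51 + 182.07 = 70147.60

CIF value: GBP 70147.60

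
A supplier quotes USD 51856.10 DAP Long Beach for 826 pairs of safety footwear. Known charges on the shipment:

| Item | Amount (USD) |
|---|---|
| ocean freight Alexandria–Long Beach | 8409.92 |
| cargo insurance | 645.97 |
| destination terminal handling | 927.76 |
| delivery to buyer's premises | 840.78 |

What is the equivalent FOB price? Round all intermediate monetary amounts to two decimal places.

FOB price: USD 41031.67

From DAP to FOB, the seller no longer bears: freight, insurance, destination terminal, delivery.
FOB price = 51856.10 − 8409.92 − 645.97 − 927.76 − 840.78 = 41031.67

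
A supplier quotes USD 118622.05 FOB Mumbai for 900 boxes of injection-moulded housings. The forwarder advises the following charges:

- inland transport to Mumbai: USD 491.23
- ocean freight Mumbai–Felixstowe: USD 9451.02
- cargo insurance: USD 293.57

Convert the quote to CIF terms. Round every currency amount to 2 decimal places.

Not relevant to the conversion: inland to port — on the seller under both FOB and CIF; already in the FOB price and stays in the CIF price.
From FOB to CIF, the seller additionally bears: freight, insurance.
CIF price = 118622.05 + 9451.02 + 293.57 = 128366.64

CIF price: USD 128366.64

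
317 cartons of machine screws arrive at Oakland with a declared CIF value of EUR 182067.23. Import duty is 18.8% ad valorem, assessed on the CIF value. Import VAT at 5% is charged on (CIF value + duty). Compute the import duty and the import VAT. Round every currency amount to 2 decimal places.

Import duty = 182067.23 × 18.8% = 34228.64
VAT base = CIF + duty = 182067.23 + 34228.64 = 216295.87
Import VAT = 216295.87 × 5% = 10814.79

Import duty: EUR 34228.64; import VAT: EUR 10814.79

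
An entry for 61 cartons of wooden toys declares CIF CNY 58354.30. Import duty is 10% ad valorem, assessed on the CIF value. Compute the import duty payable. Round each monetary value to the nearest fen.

Import duty = 58354.30 × 10% = 5835.43

Import duty: CNY 5835.43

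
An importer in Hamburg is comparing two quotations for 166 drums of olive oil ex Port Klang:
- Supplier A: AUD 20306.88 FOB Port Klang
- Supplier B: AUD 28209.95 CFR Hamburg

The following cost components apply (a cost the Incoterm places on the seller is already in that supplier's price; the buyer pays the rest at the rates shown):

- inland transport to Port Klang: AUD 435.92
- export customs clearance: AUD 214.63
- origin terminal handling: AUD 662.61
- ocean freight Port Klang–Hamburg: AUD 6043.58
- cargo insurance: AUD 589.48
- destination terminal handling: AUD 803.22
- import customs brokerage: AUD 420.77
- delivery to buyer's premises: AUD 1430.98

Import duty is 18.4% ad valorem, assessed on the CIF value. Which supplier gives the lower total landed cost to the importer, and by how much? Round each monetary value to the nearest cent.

Supplier A (FOB):
CIF value = FOB price + freight + insurance = 20306.88 + 6043.58 + 589.48 = 26939.94
Import duty = 26939.94 × 18.4% = 4956.95
Buyer bears (A): 6043.58 + 589.48 + 803.22 + 420.77 + 1430.98 = 9288.03
Landed cost (A) = invoice 20306.88 + 9288.03 + duty 4956.95 = 34551.86
Supplier B (CFR):
CIF value = CFR price + insurance = 28209.95 + 589.48 = 28799.43
Import duty = 28799.43 × 18.4% = 5299.10
Buyer bears (B): 589.48 + 803.22 + 420.77 + 1430.98 = 3244.45
Landed cost (B) = invoice 28209.95 + 3244.45 + duty 5299.10 = 36753.50
Difference = |34551.86 − 36753.50| = 2201.64

Supplier A is cheaper by AUD 2201.64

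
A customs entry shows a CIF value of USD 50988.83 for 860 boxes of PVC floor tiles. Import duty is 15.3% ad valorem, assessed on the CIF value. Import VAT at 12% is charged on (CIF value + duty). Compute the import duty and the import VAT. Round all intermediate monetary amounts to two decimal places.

Import duty = 50988.83 × 15.3% = 7801.29
VAT base = CIF + duty = 50988.83 + 7801.29 = 58790.12
Import VAT = 58790.12 × 12% = 7054.81

Import duty: USD 7801.29; import VAT: USD 7054.81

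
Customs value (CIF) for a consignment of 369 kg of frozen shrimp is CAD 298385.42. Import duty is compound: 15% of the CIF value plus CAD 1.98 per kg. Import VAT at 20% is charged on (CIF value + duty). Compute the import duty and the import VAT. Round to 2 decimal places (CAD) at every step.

Import duty: CAD 45488.43; import VAT: CAD 68774.77

Ad valorem component: 298385.42 × 15% = 44757.81
Specific component: 369 × 1.98 = 730.62
Import duty = 44757.81 + 730.62 = 45488.43
VAT base = CIF + duty = 298385.42 + 45488.43 = 343873.85
Import VAT = 343873.85 × 20% = 68774.77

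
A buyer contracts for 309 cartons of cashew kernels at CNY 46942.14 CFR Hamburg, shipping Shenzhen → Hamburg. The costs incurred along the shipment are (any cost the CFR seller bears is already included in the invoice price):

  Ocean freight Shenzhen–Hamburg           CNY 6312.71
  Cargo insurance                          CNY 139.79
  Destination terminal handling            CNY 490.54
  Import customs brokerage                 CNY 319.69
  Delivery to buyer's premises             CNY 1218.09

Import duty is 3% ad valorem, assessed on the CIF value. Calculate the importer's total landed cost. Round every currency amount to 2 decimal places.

CFR: the seller pays costs through ocean freight to the destination port, but not insurance.
Already in the invoice (seller's account under CFR): freight — exclude.
CIF value = CFR price + insurance = 46942.14 + 139.79 = 47081.93
Import duty = 47081.93 × 3% = 1412.46
Buyer bears: insurance 139.79 + destination terminal 490.54 + brokerage 319.69 + delivery 1218.09 + duty 1412.46 = 3580.57
Landed cost = invoice 46942.14 + 3580.57 = 50522.71

Total landed cost: CNY 50522.71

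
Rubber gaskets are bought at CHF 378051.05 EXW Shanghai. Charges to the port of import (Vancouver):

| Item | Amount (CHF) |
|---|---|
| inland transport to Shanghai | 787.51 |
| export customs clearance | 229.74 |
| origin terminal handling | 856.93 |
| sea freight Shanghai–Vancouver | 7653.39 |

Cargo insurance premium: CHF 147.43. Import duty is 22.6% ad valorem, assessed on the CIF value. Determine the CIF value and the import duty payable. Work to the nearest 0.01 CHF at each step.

CIF = EXW price + pre-shipment costs + freight + insurance
CIF = 378051.05 + 787.51 + 229.74 + 856.93 + 7653.39 + 147.43 = 387726.05
Import duty = 387726.05 × 22.6% = 87626.09

CIF value: CHF 387726.05; import duty: CHF 87626.09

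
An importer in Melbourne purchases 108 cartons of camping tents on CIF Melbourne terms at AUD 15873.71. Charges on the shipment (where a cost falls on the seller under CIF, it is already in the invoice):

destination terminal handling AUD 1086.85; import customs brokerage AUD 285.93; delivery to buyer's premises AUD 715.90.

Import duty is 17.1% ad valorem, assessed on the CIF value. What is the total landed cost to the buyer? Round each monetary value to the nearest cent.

CIF: the seller pays costs through ocean freight and marine insurance to the destination port.
The CIF price already equals the CIF value: 15873.71
Import duty = 15873.71 × 17.1% = 2714.40
Buyer bears: destination terminal 1086.85 + brokerage 285.93 + delivery 715.90 + duty 2714.40 = 4803.08
Landed cost = invoice 15873.71 + 4803.08 = 20676.79

Total landed cost: AUD 20676.79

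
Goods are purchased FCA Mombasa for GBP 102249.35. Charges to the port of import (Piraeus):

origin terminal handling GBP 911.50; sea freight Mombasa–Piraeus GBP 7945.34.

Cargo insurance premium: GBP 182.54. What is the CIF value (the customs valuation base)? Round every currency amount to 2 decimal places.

CIF value: GBP 111288.73

CIF = FCA price + pre-shipment costs + freight + insurance
CIF = 102249.35 + 911.50 + 7945.34 + 182.54 = 111288.73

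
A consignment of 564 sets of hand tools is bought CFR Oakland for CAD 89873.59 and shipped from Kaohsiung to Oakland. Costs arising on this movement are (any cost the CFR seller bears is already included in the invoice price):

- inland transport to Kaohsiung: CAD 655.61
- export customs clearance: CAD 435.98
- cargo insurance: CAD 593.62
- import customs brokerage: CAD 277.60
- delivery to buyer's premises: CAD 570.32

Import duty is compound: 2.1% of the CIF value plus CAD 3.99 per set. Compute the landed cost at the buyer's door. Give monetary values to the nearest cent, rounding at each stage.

CFR: the seller pays costs through ocean freight to the destination port, but not insurance.
Already in the invoice (seller's account under CFR): inland to port, export clearance — exclude.
CIF value = CFR price + insurance = 89873.59 + 593.62 = 90467.21
Ad valorem component: 90467.21 × 2.1% = 1899.81
Specific component: 564 × 3.99 = 2250.36
Import duty = 1899.81 + 2250.36 = 4150.17
Buyer bears: insurance 593.62 + brokerage 277.60 + delivery 570.32 + duty 4150.17 = 5591.71
Landed cost = invoice 89873.59 + 5591.71 = 95465.30

Total landed cost: CAD 95465.30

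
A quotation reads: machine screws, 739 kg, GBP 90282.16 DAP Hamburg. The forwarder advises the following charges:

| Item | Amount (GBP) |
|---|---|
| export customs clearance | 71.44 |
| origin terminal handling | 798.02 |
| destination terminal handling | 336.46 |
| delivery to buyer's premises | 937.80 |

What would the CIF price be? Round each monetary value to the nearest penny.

CIF price: GBP 89007.90

Not relevant to the conversion: export clearance, origin terminal — on the seller under both DAP and CIF; already in the DAP price and stays in the CIF price.
From DAP to CIF, the seller no longer bears: destination terminal, delivery.
CIF price = 90282.16 − 336.46 − 937.80 = 89007.90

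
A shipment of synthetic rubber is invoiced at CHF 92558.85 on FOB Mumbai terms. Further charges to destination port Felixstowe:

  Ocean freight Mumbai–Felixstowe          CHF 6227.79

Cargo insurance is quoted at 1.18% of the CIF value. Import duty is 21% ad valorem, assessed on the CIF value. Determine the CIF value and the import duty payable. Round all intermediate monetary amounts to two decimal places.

CIF value: CHF 99966.24; import duty: CHF 20992.91

Let C be the CIF value. C = FOB price + freight + 1.18% × C
C − 1.18% × C = 92558.85 + 6227.79
0.9882 × C = 98786.64
C = 98786.64 / 0.9882 = 99966.24
Insurance premium = 1.18% × 99966.24 = 1179.60
Import duty = 99966.24 × 21% = 20992.91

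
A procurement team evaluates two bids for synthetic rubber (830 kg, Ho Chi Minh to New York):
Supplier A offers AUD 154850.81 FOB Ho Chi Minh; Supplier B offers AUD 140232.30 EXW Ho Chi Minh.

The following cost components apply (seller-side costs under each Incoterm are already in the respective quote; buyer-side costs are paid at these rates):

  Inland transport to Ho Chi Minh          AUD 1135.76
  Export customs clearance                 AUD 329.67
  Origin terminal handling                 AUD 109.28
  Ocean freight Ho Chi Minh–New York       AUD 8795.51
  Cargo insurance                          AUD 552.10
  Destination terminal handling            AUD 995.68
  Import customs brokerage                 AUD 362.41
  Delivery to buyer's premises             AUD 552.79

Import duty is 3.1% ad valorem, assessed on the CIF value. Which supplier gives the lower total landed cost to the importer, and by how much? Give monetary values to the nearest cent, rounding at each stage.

Supplier B is cheaper by AUD 13448.16

Supplier A (FOB):
CIF value = FOB price + freight + insurance = 154850.81 + 8795.51 + 552.10 = 164198.42
Import duty = 164198.42 × 3.1% = 5090.15
Buyer bears (A): 8795.51 + 552.10 + 995.68 + 362.41 + 552.79 = 11258.49
Landed cost (A) = invoice 154850.81 + 11258.49 + duty 5090.15 = 171199.45
Supplier B (EXW):
CIF value = EXW price + inland to port + export clearance + origin terminal + freight + insurance = 140232.30 + 1135.76 + 329.67 + 109.28 + 8795.51 + 552.10 = 151154.62
Import duty = 151154.62 × 3.1% = 4685.79
Buyer bears (B): 1135.76 + 329.67 + 109.28 + 8795.51 + 552.10 + 995.68 + 362.41 + 552.79 = 12833.20
Landed cost (B) = invoice 140232.30 + 12833.20 + duty 4685.79 = 157751.29
Difference = |171199.45 − 157751.29| = 13448.16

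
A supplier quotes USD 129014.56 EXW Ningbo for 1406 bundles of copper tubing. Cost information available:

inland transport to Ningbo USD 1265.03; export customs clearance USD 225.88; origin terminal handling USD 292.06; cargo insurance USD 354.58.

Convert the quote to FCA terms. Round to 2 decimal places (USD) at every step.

Not relevant to the conversion: origin terminal, insurance — on the buyer under both terms; not part of either seller's price.
From EXW to FCA, the seller additionally bears: inland to port, export clearance.
FCA price = 129014.56 + 1265.03 + 225.88 = 130505.47

FCA price: USD 130505.47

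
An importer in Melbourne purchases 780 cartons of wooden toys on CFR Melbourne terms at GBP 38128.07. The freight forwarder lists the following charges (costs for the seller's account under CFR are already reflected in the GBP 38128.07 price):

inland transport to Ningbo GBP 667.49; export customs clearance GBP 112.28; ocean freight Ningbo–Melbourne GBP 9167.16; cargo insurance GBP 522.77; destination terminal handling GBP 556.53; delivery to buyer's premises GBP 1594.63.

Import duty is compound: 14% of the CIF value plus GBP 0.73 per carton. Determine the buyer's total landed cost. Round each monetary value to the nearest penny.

CFR: the seller pays costs through ocean freight to the destination port, but not insurance.
Already in the invoice (seller's account under CFR): inland to port, export clearance, freight — exclude.
CIF value = CFR price + insurance = 38128.07 + 522.77 = 38650.84
Ad valorem component: 38650.84 × 14% = 5411.12
Specific component: 780 × 0.73 = 569.40
Import duty = 5411.12 + 569.40 = 5980.52
Buyer bears: insurance 522.77 + destination terminal 556.53 + delivery 1594.63 + duty 5980.52 = 8654.45
Landed cost = invoice 38128.07 + 8654.45 = 46782.52

Total landed cost: GBP 46782.52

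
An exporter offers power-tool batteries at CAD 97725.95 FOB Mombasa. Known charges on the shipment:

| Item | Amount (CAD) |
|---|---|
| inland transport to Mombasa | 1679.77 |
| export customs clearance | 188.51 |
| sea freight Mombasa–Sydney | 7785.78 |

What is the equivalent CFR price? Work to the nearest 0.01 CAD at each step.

Not relevant to the conversion: export clearance, inland to port — on the seller under both FOB and CFR; already in the FOB price and stays in the CFR price.
From FOB to CFR, the seller additionally bears: freight.
CFR price = 97725.95 + 7785.78 = 105511.73

CFR price: CAD 105511.73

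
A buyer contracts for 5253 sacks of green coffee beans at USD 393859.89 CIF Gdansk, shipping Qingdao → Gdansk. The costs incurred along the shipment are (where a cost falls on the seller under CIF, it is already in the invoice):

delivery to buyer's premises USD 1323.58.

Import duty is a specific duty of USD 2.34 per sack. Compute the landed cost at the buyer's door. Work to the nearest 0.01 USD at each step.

CIF: the seller pays costs through ocean freight and marine insurance to the destination port.
The CIF price already equals the CIF value: 393859.89
Import duty = 5253 × 2.34 = 12292.02
Buyer bears: delivery 1323.58 + duty 12292.02 = 13615.60
Landed cost = invoice 393859.89 + 13615.60 = 407475.49

Total landed cost: USD 407475.49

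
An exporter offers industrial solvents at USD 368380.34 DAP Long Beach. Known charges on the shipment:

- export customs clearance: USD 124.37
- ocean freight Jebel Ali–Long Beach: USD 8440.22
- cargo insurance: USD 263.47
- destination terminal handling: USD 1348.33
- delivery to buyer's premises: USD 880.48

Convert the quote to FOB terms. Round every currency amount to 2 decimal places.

Not relevant to the conversion: export clearance — on the seller under both DAP and FOB; already in the DAP price and stays in the FOB price.
From DAP to FOB, the seller no longer bears: freight, insurance, destination terminal, delivery.
FOB price = 368380.34 − 8440.22 − 263.47 − 1348.33 − 880.48 = 357447.84

FOB price: USD 357447.84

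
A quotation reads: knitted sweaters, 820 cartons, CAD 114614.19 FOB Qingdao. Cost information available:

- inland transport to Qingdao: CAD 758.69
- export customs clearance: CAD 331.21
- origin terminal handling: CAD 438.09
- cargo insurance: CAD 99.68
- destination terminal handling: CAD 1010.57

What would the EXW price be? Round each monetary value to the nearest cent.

Not relevant to the conversion: insurance, destination terminal — on the buyer under both terms; not part of either seller's price.
From FOB to EXW, the seller no longer bears: inland to port, export clearance, origin terminal.
EXW price = 114614.19 − 758.69 − 331.21 − 438.09 = 113086.20

EXW price: CAD 113086.20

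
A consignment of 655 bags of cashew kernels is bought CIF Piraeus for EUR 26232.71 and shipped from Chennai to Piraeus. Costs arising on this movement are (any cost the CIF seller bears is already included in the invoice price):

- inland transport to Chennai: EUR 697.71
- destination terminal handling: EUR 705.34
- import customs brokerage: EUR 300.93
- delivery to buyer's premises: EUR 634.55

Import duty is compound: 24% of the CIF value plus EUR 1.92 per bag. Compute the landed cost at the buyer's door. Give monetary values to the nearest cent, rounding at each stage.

Total landed cost: EUR 35426.98

CIF: the seller pays costs through ocean freight and marine insurance to the destination port.
Already in the invoice (seller's account under CIF): inland to port — exclude.
The CIF price already equals the CIF value: 26232.71
Ad valorem component: 26232.71 × 24% = 6295.85
Specific component: 655 × 1.92 = 1257.60
Import duty = 6295.85 + 1257.60 = 7553.45
Buyer bears: destination terminal 705.34 + brokerage 300.93 + delivery 634.55 + duty 7553.45 = 9194.27
Landed cost = invoice 26232.71 + 9194.27 = 35426.98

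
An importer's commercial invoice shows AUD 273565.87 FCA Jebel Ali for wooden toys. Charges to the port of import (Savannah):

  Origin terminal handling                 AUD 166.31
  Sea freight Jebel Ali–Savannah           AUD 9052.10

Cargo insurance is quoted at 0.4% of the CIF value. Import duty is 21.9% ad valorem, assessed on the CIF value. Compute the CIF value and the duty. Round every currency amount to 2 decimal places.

CIF value: AUD 283919.96; import duty: AUD 62178.47

Let C be the CIF value. C = FCA price + pre-shipment costs + freight + 0.4% × C
C − 0.4% × C = 273565.87 + 166.31 + 9052.10
0.996 × C = 282784.28
C = 282784.28 / 0.996 = 283919.96
Insurance premium = 0.4% × 283919.96 = 1135.68
Import duty = 283919.96 × 21.9% = 62178.47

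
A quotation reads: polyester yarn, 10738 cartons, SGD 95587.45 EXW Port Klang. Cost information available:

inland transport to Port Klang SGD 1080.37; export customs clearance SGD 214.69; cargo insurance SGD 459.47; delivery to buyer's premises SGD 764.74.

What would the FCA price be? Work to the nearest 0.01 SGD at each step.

FCA price: SGD 96882.51

Not relevant to the conversion: delivery, insurance — on the buyer under both terms; not part of either seller's price.
From EXW to FCA, the seller additionally bears: inland to port, export clearance.
FCA price = 95587.45 + 1080.37 + 214.69 = 96882.51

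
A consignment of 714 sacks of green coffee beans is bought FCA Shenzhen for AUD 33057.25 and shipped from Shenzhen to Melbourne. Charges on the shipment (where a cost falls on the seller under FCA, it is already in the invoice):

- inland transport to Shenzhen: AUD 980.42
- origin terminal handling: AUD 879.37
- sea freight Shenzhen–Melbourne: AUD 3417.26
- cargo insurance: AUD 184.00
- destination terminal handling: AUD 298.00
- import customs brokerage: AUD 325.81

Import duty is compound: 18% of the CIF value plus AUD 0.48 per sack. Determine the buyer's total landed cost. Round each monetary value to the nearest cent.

Total landed cost: AUD 45261.23

FCA: the seller delivers export-cleared goods to the carrier; the buyer bears costs from that point.
Already in the invoice (seller's account under FCA): inland to port — exclude.
CIF value = FCA price + origin terminal + freight + insurance = 33057.25 + 879.37 + 3417.26 + 184.00 = 37537.88
Ad valorem component: 37537.88 × 18% = 6756.82
Specific component: 714 × 0.48 = 342.72
Import duty = 6756.82 + 342.72 = 7099.54
Buyer bears: origin terminal 879.37 + freight 3417.26 + insurance 184.00 + destination terminal 298.00 + brokerage 325.81 + duty 7099.54 = 12203.98
Landed cost = invoice 33057.25 + 12203.98 = 45261.23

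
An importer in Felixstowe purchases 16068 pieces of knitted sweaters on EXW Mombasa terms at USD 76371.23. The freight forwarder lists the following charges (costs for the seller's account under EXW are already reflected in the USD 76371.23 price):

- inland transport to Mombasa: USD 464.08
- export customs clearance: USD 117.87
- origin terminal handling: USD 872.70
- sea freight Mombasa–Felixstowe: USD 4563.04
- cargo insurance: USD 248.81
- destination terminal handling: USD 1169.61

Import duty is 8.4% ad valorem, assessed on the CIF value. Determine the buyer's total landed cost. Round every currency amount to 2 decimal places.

Total landed cost: USD 90748.91

EXW: the seller makes goods available at their premises; the buyer bears all onward costs.
CIF value = EXW price + inland to port + export clearance + origin terminal + freight + insurance = 76371.23 + 464.08 + 117.87 + 872.70 + 4563.04 + 248.81 = 82637.73
Import duty = 82637.73 × 8.4% = 6941.57
Buyer bears: inland to port 464.08 + export clearance 117.87 + origin terminal 872.70 + freight 4563.04 + insurance 248.81 + destination terminal 1169.61 + duty 6941.57 = 14377.68
Landed cost = invoice 76371.23 + 14377.68 = 90748.91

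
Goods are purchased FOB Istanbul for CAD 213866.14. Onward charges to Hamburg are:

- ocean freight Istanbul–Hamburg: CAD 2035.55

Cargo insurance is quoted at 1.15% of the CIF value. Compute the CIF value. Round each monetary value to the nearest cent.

Let C be the CIF value. C = FOB price + freight + 1.15% × C
C − 1.15% × C = 213866.14 + 2035.55
0.9885 × C = 215901.69
C = 215901.69 / 0.9885 = 218413.44
Insurance premium = 1.15% × 218413.44 = 2511.75

CIF value: CAD 218413.44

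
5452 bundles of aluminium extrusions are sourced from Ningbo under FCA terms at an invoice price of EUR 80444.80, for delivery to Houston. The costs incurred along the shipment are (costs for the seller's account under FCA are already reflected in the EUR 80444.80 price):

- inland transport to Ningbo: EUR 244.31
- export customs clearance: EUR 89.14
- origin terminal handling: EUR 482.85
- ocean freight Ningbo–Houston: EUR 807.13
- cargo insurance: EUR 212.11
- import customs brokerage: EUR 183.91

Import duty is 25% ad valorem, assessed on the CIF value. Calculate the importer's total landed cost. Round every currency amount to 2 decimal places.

Total landed cost: EUR 102617.52

FCA: the seller delivers export-cleared goods to the carrier; the buyer bears costs from that point.
Already in the invoice (seller's account under FCA): inland to port, export clearance — exclude.
CIF value = FCA price + origin terminal + freight + insurance = 80444.80 + 482.85 + 807.13 + 212.11 = 81946.89
Import duty = 81946.89 × 25% = 20486.72
Buyer bears: origin terminal 482.85 + freight 807.13 + insurance 212.11 + brokerage 183.91 + duty 20486.72 = 22172.72
Landed cost = invoice 80444.80 + 22172.72 = 102617.52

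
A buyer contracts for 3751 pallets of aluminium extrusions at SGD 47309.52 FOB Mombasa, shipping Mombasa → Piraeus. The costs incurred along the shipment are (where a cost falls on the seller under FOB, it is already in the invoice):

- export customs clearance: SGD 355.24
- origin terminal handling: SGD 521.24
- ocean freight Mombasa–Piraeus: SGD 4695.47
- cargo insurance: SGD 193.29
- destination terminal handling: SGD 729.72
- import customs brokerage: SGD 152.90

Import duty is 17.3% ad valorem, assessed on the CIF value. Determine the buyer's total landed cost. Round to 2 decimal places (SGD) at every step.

Total landed cost: SGD 62111.20

FOB: the seller bears costs until goods are on board at the origin port; the buyer bears freight, insurance and all costs thereafter.
Already in the invoice (seller's account under FOB): export clearance, origin terminal — exclude.
CIF value = FOB price + freight + insurance = 47309.52 + 4695.47 + 193.29 = 52198.28
Import duty = 52198.28 × 17.3% = 9030.30
Buyer bears: freight 4695.47 + insurance 193.29 + destination terminal 729.72 + brokerage 152.90 + duty 9030.30 = 14801.68
Landed cost = invoice 47309.52 + 14801.68 = 62111.20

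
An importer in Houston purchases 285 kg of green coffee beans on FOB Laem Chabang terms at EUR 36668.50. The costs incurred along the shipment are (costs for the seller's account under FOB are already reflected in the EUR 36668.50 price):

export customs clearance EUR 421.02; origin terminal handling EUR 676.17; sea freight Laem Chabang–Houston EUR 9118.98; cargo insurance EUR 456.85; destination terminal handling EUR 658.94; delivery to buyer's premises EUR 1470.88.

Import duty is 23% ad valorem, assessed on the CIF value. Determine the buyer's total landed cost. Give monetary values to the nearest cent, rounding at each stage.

Total landed cost: EUR 59010.35

FOB: the seller bears costs until goods are on board at the origin port; the buyer bears freight, insurance and all costs thereafter.
Already in the invoice (seller's account under FOB): export clearance, origin terminal — exclude.
CIF value = FOB price + freight + insurance = 36668.50 + 9118.98 + 456.85 = 46244.33
Import duty = 46244.33 × 23% = 10636.20
Buyer bears: freight 9118.98 + insurance 456.85 + destination terminal 658.94 + delivery 1470.88 + duty 10636.20 = 22341.85
Landed cost = invoice 36668.50 + 22341.85 = 59010.35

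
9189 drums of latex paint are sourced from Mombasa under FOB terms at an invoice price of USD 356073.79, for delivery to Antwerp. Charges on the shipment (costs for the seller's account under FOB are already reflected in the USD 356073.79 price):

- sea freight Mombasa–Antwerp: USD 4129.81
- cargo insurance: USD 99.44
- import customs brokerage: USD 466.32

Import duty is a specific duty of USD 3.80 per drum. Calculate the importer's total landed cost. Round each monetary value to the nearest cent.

Total landed cost: USD 395687.56

FOB: the seller bears costs until goods are on board at the origin port; the buyer bears freight, insurance and all costs thereafter.
CIF value = FOB price + freight + insurance = 356073.79 + 4129.81 + 99.44 = 360303.04
Import duty = 9189 × 3.80 = 34918.20
Buyer bears: freight 4129.81 + insurance 99.44 + brokerage 466.32 + duty 34918.20 = 39613.77
Landed cost = invoice 356073.79 + 39613.77 = 395687.56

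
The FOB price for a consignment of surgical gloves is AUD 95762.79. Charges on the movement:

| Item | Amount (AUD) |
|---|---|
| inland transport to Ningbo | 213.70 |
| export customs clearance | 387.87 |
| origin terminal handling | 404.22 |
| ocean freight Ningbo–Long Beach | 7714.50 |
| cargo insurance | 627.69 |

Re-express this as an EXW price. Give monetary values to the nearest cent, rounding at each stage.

Not relevant to the conversion: insurance, freight — on the buyer under both terms; not part of either seller's price.
From FOB to EXW, the seller no longer bears: inland to port, export clearance, origin terminal.
EXW price = 95762.79 − 213.70 − 387.87 − 404.22 = 94757.00

EXW price: AUD 94757.00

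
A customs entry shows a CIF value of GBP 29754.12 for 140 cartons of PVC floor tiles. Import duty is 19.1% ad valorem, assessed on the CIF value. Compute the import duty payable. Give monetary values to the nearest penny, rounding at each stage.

Import duty: GBP 5683.04

Import duty = 29754.12 × 19.1% = 5683.04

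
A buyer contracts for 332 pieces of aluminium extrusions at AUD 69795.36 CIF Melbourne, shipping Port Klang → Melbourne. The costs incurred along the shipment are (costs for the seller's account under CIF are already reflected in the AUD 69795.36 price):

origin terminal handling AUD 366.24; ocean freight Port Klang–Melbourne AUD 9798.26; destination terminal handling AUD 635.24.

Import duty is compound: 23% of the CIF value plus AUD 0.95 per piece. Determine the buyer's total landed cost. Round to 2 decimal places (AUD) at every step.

Total landed cost: AUD 86798.93

CIF: the seller pays costs through ocean freight and marine insurance to the destination port.
Already in the invoice (seller's account under CIF): origin terminal, freight — exclude.
The CIF price already equals the CIF value: 69795.36
Ad valorem component: 69795.36 × 23% = 16052.93
Specific component: 332 × 0.95 = 315.40
Import duty = 16052.93 + 315.40 = 16368.33
Buyer bears: destination terminal 635.24 + duty 16368.33 = 17003.57
Landed cost = invoice 69795.36 + 17003.57 = 86798.93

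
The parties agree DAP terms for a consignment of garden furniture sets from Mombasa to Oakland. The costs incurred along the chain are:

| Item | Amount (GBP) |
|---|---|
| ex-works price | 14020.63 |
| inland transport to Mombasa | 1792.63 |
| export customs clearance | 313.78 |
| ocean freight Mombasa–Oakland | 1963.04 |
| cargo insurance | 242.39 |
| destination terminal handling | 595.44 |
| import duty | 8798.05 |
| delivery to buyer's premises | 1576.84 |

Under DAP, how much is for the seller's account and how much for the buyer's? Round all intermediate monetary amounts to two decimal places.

DAP: the seller bears all costs to the named destination except import duty and clearance.
Seller's account: goods 14020.63 + inland to port 1792.63 + export clearance 313.78 + freight 1963.04 + insurance 242.39 + destination terminal 595.44 + delivery 1576.84 = 20504.75
Buyer's account: duty 8798.05 = 8798.05

Seller: GBP 20504.75; buyer: GBP 8798.05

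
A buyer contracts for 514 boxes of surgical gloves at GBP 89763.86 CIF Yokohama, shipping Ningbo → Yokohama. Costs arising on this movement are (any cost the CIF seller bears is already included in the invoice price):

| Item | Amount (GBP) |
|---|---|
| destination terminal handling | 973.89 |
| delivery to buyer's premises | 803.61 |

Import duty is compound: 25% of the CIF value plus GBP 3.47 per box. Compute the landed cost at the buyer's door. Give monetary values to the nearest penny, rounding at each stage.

CIF: the seller pays costs through ocean freight and marine insurance to the destination port.
The CIF price already equals the CIF value: 89763.86
Ad valorem component: 89763.86 × 25% = 22440.97
Specific component: 514 × 3.47 = 1783.58
Import duty = 22440.97 + 1783.58 = 24224.55
Buyer bears: destination terminal 973.89 + delivery 803.61 + duty 24224.55 = 26002.05
Landed cost = invoice 89763.86 + 26002.05 = 115765.91

Total landed cost: GBP 115765.91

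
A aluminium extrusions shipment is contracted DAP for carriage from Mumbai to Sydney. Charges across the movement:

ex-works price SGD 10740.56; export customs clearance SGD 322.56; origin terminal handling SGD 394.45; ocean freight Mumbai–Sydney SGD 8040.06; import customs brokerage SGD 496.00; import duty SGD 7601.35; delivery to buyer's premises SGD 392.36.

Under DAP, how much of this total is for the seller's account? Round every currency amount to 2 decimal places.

Seller's account: SGD 19889.99

DAP: the seller bears all costs to the named destination except import duty and clearance.
Seller's account: goods 10740.56 + export clearance 322.56 + origin terminal 394.45 + freight 8040.06 + delivery 392.36 = 19889.99
Buyer's account: brokerage 496.00 + duty 7601.35 = 8097.35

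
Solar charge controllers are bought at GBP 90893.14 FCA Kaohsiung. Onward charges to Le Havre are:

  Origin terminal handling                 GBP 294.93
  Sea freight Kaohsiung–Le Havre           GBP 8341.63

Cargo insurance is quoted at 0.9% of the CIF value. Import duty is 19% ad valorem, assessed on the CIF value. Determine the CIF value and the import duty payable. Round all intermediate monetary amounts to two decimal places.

CIF value: GBP 100433.60; import duty: GBP 19082.38

Let C be the CIF value. C = FCA price + pre-shipment costs + freight + 0.9% × C
C − 0.9% × C = 90893.14 + 294.93 + 8341.63
0.991 × C = 99529.70
C = 99529.70 / 0.991 = 100433.60
Insurance premium = 0.9% × 100433.60 = 903.90
Import duty = 100433.60 × 19% = 19082.38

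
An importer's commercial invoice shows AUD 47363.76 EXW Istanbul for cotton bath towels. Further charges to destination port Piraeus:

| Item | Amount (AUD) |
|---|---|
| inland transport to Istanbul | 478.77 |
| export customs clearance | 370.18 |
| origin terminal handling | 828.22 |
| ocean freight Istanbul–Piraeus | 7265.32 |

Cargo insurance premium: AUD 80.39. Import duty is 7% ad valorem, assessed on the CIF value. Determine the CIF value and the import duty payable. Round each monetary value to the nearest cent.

CIF value: AUD 56386.64; import duty: AUD 3947.06

CIF = EXW price + pre-shipment costs + freight + insurance
CIF = 47363.76 + 478.77 + 370.18 + 828.22 + 7265.32 + 80.39 = 56386.64
Import duty = 56386.64 × 7% = 3947.06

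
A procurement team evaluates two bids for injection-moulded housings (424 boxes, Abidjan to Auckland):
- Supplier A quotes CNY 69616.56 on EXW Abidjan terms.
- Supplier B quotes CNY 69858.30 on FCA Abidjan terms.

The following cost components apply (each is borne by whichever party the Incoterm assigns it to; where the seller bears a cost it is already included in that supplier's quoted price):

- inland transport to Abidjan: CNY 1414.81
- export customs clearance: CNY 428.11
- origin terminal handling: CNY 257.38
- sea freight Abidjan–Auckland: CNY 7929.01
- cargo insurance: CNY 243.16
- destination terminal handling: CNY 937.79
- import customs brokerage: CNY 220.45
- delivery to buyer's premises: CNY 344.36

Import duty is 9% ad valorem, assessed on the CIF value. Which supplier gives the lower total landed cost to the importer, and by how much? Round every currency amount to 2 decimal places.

Supplier A (EXW):
CIF value = EXW price + inland to port + export clearance + origin terminal + freight + insurance = 69616.56 + 1414.81 + 428.11 + 257.38 + 7929.01 + 243.16 = 79889.03
Import duty = 79889.03 × 9% = 7190.01
Buyer bears (A): 1414.81 + 428.11 + 257.38 + 7929.01 + 243.16 + 937.79 + 220.45 + 344.36 = 11775.07
Landed cost (A) = invoice 69616.56 + 11775.07 + duty 7190.01 = 88581.64
Supplier B (FCA):
CIF value = FCA price + origin terminal + freight + insurance = 69858.30 + 257.38 + 7929.01 + 243.16 = 78287.85
Import duty = 78287.85 × 9% = 7045.91
Buyer bears (B): 257.38 + 7929.01 + 243.16 + 937.79 + 220.45 + 344.36 = 9932.15
Landed cost (B) = invoice 69858.30 + 9932.15 + duty 7045.91 = 86836.36
Difference = |88581.64 − 86836.36| = 1745.28

Supplier B is cheaper by CNY 1745.28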